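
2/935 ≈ 0.00214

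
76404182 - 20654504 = 55749678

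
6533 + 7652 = 14185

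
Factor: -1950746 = -1*2^1*7^1*139339^1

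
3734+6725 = 10459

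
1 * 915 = 915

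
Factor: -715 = -1*5^1*11^1*13^1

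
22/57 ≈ 0.386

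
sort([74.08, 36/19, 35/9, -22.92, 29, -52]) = [-52, -22.92, 36/19, 35/9, 29, 74.08]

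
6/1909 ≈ 0.00314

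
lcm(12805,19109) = 1242085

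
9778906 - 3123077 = 6655829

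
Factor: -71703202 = -1 * 2^1 * 83^1 * 431947^1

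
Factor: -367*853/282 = -1*2^ (-1)*3^ (-1)*47^ (-1)*367^1*853^1 = -313051/282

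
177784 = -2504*(-71)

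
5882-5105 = 777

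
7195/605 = 1439/121 ≈ 11.89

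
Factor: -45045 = -1 * 3^2 * 5^1 * 7^1 * 11^1 * 13^1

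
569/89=6 + 35/89 ≈ 6.39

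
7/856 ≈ 0.00818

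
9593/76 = 126 + 17/76 ≈ 126.22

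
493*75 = 36975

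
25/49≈0.510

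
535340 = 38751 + 496589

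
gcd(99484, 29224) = 4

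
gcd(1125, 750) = 375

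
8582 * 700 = 6007400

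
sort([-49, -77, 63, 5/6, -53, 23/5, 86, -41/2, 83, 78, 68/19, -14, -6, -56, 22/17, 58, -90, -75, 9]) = [-90, -77, -75, -56, -53, -49, -41/2, -14, -6, 5/6, 22/17, 68/19, 23/5, 9, 58, 63, 78, 83, 86]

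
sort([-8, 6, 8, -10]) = [-10, -8, 6, 8]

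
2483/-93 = -26 - 65/93 ≈ -26.70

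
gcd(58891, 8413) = 8413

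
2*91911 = 183822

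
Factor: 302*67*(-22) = -1*2^2*11^1*67^1*151^1 = -445148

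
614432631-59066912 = 555365719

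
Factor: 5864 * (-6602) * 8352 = -1 * 2^9 * 3^2 * 29^1 * 733^1 * 3301^1 = -323340397056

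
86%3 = 2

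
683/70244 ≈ 0.00972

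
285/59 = 4 + 49/59 ≈ 4.83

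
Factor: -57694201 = -1*4049^1*14249^1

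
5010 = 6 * 835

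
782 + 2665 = 3447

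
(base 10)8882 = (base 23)gi4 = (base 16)22b2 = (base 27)c4q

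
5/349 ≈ 0.0143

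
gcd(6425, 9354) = 1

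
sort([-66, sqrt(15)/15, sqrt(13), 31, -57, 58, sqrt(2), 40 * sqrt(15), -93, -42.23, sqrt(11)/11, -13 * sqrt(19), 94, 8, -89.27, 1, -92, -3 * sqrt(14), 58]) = [-93, -92, -89.27, -66, -57, -13 * sqrt(19), -42.23, -3 * sqrt(14), sqrt(15)/15, sqrt(11)/11, 1, sqrt(2), sqrt(13), 8, 31, 58, 58, 94, 40 * sqrt(15)]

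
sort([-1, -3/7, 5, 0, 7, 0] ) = [-1, -3/7, 0, 0, 5, 7] 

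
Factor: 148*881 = 2^2*37^1*881^1 = 130388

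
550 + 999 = 1549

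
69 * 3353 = 231357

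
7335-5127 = 2208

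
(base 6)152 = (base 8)104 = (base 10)68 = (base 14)4c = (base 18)3e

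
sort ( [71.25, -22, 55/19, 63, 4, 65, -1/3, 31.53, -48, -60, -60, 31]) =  [-60, -60, -48, -22, -1/3, 55/19, 4, 31, 31.53, 63, 65, 71.25]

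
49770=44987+4783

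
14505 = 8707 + 5798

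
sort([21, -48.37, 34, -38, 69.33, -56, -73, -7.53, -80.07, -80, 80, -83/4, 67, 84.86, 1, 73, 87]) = [-80.07, -80, -73, -56, -48.37, -38, -83/4, -7.53, 1, 21, 34, 67, 69.33, 73, 80, 84.86, 87]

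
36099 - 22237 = 13862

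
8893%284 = 89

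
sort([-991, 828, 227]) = [-991, 227, 828]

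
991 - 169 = 822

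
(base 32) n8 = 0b1011101000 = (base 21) 1e9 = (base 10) 744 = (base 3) 1000120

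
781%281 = 219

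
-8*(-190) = 1520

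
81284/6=13547 + 1/3 ≈ 13547.33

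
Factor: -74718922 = -1*2^1*37359461^1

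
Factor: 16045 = 5^1*3209^1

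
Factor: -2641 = -1 * 19^1 * 139^1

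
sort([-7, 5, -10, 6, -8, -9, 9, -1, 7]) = [-10, -9, -8, -7, -1, 5, 6, 7, 9]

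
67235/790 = 13447/158 ≈ 85.11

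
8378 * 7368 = 61729104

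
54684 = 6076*9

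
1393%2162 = 1393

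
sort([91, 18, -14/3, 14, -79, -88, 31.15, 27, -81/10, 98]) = [-88, -79, -81/10, -14/3, 14, 18, 27, 31.15, 91, 98]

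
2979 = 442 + 2537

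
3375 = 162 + 3213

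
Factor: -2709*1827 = -1*3^4*7^2*29^1*43^1 = -4949343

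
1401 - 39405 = -38004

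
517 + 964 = 1481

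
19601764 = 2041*9604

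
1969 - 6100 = -4131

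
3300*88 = 290400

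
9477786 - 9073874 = 403912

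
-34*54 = -1836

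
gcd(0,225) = 225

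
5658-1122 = 4536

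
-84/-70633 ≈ 0.00119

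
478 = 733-255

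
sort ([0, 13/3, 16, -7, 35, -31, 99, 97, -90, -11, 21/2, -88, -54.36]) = [-90, -88, -54.36, -31, -11, -7, 0, 13/3, 21/2, 16, 35, 97, 99]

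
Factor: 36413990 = 2^1*5^1*3641399^1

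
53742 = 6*8957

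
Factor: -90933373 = -1 * 19^2 * 251893^1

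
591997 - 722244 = -130247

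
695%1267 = 695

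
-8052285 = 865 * (-9309)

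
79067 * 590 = 46649530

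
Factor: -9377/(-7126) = 2^(-1) * 7^(-1) * 509^(-1) * 9377^1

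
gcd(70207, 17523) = 1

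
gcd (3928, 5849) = 1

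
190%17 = 3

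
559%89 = 25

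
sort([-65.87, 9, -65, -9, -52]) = [-65.87, -65, -52, -9, 9]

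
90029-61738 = 28291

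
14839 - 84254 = -69415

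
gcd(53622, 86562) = 54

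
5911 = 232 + 5679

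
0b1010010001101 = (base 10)5261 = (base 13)2519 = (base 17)1138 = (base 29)67c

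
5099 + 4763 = 9862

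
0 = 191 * 0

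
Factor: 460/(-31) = -1*2^2*5^1*23^1*31^(-1)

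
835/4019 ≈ 0.208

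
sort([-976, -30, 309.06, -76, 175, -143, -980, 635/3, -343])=[-980, -976, -343, -143, -76, -30, 175, 635/3, 309.06]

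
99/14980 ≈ 0.00661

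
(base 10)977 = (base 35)rw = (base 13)5a2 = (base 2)1111010001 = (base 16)3d1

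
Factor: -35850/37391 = -1 * 2^1 * 3^1 * 5^2 * 139^(-1) * 239^1 * 269^(-1)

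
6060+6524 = 12584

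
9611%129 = 65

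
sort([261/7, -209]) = [-209, 261/7]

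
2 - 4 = -2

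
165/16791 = 55/5597 ≈ 0.00983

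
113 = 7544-7431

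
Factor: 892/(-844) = -1 * 211^(-1) * 223^1 = -223/211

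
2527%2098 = 429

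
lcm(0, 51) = 0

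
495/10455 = 33/697 ≈ 0.0473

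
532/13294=266/6647 ≈ 0.0400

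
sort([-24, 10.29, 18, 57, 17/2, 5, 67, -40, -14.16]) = [-40, -24, -14.16, 5, 17/2, 10.29, 18, 57, 67]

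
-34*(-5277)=179418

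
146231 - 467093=-320862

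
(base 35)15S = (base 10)1428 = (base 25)273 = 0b10110010100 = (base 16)594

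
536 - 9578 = -9042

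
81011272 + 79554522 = 160565794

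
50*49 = 2450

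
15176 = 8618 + 6558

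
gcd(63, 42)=21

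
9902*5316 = 52639032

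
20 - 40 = -20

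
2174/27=80 + 14/27 ≈ 80.52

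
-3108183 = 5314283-8422466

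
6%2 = 0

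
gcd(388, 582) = 194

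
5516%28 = 0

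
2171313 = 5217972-3046659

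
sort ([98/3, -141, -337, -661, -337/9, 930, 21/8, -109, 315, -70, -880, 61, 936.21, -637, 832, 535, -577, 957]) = [-880, -661, -637, -577, -337, -141, -109, -70, -337/9, 21/8, 98/3, 61, 315, 535, 832, 930, 936.21, 957]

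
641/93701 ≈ 0.00684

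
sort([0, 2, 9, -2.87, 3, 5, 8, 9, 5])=[-2.87, 0, 2, 3, 5, 5, 8, 9, 9]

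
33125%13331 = 6463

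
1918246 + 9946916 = 11865162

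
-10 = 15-25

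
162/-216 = -3/4 = -0.75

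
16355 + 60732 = 77087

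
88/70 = 44/35≈1.26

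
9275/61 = 152 + 3/61 ≈ 152.05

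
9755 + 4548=14303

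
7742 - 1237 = 6505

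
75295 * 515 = 38776925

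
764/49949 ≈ 0.0153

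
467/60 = 7 + 47/60 ≈ 7.78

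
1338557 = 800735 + 537822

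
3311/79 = 41 + 72/79 ≈ 41.91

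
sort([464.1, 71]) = [71, 464.1]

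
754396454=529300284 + 225096170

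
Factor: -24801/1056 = -1*2^(-5)*7^1*11^(-1)*1181^1 = -8267/352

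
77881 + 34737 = 112618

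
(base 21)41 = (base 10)85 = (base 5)320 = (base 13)67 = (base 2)1010101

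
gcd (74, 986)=2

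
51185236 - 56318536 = -5133300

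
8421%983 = 557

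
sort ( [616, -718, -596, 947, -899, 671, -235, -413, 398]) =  [-899, -718, -596, -413, -235, 398, 616, 671, 947]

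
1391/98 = 14 + 19/98≈14.19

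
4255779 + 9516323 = 13772102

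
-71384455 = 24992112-96376567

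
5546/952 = 2773/476 ≈ 5.83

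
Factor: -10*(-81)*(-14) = -1*2^2*3^4*5^1*7^1 = -11340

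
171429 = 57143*3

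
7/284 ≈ 0.0246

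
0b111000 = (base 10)56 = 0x38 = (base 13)44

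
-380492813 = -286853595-93639218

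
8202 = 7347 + 855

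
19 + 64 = 83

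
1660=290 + 1370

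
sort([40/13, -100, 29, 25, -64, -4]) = [-100, -64, -4, 40/13, 25, 29]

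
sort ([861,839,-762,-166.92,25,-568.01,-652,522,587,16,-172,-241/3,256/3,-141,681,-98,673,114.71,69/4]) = [-762,-652,-568.01,-172,-166.92,-141,-98,-241/3,16,69/4,25,256/3,114.71,522,587,673,681,839,861]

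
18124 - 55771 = -37647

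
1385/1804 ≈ 0.768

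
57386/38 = 1510+3/19 ≈ 1510.16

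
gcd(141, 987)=141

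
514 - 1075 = -561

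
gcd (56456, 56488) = 8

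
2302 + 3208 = 5510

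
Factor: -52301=-1 * 52301^1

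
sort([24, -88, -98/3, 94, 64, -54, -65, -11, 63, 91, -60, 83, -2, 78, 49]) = [-88, -65, -60, -54, -98/3, -11, -2, 24, 49, 63, 64, 78, 83, 91, 94]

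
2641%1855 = 786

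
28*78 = 2184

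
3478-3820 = -342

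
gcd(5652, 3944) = 4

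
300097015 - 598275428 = -298178413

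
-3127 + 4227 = 1100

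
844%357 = 130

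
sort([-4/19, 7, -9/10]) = [-9/10, -4/19, 7]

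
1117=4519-3402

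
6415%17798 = 6415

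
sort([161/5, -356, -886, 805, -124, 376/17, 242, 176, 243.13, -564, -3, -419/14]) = [-886, -564, -356, -124, -419/14, -3, 376/17, 161/5, 176, 242, 243.13, 805]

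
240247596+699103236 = 939350832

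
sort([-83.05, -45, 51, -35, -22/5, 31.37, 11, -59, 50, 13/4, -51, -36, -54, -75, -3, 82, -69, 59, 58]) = [-83.05, -75, -69, -59, -54, -51, -45, -36, -35, -22/5, -3, 13/4, 11, 31.37, 50, 51, 58, 59, 82]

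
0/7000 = 0 = 0.00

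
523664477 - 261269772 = 262394705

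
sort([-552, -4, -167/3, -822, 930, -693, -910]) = [-910, -822, -693, -552, -167/3, -4, 930]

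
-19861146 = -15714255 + -4146891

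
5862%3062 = 2800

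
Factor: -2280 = -1 * 2^3 * 3^1 * 5^1 * 19^1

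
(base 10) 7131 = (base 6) 53003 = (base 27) 9l3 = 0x1bdb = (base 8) 15733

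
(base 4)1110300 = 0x1530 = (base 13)2613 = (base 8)12460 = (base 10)5424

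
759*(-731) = -554829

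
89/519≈0.171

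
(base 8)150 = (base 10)104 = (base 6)252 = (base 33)35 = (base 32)38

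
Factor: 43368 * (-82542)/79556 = -1 * 2^2 * 3^2 * 13^1 * 139^1 * 13757^1 * 19889^(-1) = -894920364/19889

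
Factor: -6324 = -1 * 2^2 * 3^1 * 17^1 * 31^1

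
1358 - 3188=-1830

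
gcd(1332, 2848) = 4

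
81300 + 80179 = 161479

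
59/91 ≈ 0.648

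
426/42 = 10 + 1/7 ≈ 10.14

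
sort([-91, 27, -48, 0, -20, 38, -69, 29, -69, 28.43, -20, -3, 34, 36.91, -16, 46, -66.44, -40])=[-91, -69, -69, -66.44, -48, -40, -20, -20, -16, -3, 0, 27, 28.43, 29, 34, 36.91, 38, 46]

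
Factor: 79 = 79^1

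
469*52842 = 24782898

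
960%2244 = 960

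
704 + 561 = 1265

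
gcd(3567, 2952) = 123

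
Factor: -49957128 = -1 * 2^3 * 3^3 * 13^1 * 17791^1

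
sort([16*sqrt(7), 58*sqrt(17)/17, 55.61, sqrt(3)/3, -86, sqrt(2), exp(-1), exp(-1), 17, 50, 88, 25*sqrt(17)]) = [-86, exp(-1), exp(-1), sqrt(3)/3, sqrt(2), 58*sqrt(17)/17, 17, 16*sqrt(7), 50, 55.61, 88, 25*sqrt(17)]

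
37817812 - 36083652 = 1734160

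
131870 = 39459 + 92411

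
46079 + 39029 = 85108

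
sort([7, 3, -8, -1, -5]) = [-8, -5, -1, 3, 7]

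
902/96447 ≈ 0.00935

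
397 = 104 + 293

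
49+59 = 108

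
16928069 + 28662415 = 45590484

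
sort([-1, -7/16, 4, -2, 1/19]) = [-2, -1, -7/16, 1/19, 4]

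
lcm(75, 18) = 450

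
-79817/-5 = 15963+2/5 = 15963.40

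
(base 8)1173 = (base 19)1e8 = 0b1001111011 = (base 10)635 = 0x27b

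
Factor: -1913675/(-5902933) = 5^2*41^1*149^(-1)*173^(-1)*229^(-1)*1867^1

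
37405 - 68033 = -30628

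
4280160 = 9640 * 444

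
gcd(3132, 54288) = 1044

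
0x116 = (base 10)278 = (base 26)ai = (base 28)9q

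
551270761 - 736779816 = -185509055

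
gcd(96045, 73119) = 3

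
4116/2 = 2058 = 2058.00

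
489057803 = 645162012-156104209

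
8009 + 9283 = 17292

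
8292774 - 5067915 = 3224859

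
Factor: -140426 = -1 * 2^1 * 11^1 * 13^1 * 491^1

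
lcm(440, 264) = 1320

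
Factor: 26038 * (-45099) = -1 * 2^1 * 3^2 * 47^1 * 277^1 * 5011^1 = -1174287762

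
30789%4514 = 3705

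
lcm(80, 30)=240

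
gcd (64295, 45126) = 1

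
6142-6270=-128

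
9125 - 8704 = 421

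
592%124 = 96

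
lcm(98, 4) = 196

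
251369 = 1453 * 173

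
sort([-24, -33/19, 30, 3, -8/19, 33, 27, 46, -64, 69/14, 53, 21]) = [-64, -24, -33/19, -8/19, 3, 69/14, 21, 27, 30, 33, 46, 53]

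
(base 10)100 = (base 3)10201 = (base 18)5a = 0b1100100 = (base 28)3g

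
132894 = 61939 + 70955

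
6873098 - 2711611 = 4161487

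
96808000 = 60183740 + 36624260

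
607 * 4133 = 2508731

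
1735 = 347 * 5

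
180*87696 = 15785280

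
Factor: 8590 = 2^1 * 5^1 * 859^1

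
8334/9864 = 463/548≈0.845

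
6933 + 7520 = 14453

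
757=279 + 478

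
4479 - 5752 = -1273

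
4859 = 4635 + 224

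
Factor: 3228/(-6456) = -1 * 2^(-1) = -1/2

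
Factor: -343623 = -1 * 3^1 * 7^1 * 16363^1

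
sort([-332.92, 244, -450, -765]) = [-765, -450, -332.92, 244]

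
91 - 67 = 24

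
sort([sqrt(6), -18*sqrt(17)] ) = [-18*sqrt(17), sqrt(6)] 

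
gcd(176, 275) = 11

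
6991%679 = 201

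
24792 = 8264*3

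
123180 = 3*41060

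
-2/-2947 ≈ 0.000679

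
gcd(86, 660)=2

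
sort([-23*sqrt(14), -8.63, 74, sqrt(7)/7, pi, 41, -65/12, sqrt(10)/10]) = [-23*sqrt(14), -8.63, -65/12, sqrt(10)/10, sqrt(7)/7, pi, 41, 74]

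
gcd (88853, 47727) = 1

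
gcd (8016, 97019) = 1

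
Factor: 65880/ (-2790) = -1 * 2^2 * 3^1 * 31^ (-1) * 61^1 = -732/31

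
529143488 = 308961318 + 220182170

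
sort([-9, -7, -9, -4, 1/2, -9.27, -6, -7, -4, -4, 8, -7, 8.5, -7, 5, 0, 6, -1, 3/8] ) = [-9.27, -9, -9, -7, -7, -7, -7, -6, -4, -4, -4, -1, 0, 3/8, 1/2, 5, 6, 8, 8.5] 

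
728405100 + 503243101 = 1231648201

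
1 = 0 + 1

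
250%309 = 250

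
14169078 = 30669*462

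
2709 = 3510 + -801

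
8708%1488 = 1268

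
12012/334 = 6006/167 ≈ 35.96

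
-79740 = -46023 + -33717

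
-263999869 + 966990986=702991117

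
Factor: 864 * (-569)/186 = -1 * 2^4 * 3^2 * 31^(-1) * 569^1 = -81936/31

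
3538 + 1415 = 4953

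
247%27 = 4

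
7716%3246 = 1224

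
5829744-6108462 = -278718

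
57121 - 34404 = 22717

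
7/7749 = 1/1107 ≈ 0.000903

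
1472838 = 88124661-86651823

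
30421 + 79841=110262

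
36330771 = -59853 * (-607)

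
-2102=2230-4332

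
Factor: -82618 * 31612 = -1 * 2^3 * 7^1 * 101^1 * 409^1 * 1129^1 = -2611720216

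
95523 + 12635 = 108158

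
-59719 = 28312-88031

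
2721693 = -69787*(-39)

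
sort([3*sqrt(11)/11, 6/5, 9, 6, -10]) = [-10, 3*sqrt(11)/11, 6/5, 6, 9]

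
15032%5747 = 3538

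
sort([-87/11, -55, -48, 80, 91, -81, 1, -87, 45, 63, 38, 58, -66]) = [-87, -81, -66, -55, -48, -87/11, 1, 38, 45, 58, 63, 80, 91]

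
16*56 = 896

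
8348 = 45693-37345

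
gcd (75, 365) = 5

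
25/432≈0.0579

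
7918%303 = 40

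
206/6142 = 103/3071 ≈ 0.0335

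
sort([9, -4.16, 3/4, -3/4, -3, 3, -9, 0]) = [-9, -4.16, -3, -3/4, 0, 3/4, 3, 9]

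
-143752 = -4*35938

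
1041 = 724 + 317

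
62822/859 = 73 + 115/859 ≈ 73.13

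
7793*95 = 740335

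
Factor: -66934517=-1 * 13^1 * 37^2 * 3761^1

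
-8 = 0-8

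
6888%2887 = 1114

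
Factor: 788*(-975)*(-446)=2^3*3^1*5^2*13^1*197^1*223^1=342661800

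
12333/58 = 212 + 37/58 ≈ 212.64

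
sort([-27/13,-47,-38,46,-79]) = [-79,-47,-38,-27/13,46]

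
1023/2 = 511 + 1/2 = 511.50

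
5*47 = 235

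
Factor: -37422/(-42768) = 2^(-3) * 7^1 = 7/8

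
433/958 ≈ 0.452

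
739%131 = 84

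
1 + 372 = 373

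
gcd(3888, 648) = 648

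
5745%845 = 675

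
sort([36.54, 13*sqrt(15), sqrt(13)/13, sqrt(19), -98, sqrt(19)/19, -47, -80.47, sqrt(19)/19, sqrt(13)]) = [-98, -80.47, -47, sqrt(19)/19, sqrt(19)/19, sqrt(13)/13, sqrt(13), sqrt(19), 36.54, 13*sqrt(15)]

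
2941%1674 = 1267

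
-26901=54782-81683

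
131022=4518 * 29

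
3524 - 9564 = -6040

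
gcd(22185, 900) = 45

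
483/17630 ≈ 0.0274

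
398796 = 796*501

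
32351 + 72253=104604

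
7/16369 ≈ 0.000428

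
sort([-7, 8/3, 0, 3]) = [-7, 0, 8/3, 3]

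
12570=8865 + 3705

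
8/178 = 4/89 ≈ 0.0449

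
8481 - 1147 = 7334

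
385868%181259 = 23350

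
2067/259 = 7 + 254/259 ≈ 7.98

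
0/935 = 0 = 0.00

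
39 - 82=-43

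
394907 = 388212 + 6695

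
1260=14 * 90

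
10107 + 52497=62604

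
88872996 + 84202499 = 173075495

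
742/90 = 371/45 ≈ 8.24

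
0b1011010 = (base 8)132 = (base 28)36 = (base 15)60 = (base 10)90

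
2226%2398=2226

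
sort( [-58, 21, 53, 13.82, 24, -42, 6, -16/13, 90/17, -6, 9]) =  [-58, -42, -6, -16/13, 90/17, 6, 9, 13.82, 21, 24, 53]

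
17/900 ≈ 0.0189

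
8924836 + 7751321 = 16676157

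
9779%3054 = 617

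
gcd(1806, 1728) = 6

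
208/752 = 13/47 ≈ 0.277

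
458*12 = 5496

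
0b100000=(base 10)32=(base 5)112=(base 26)16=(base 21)1b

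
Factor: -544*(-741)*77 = 2^5*3^1*7^1*11^1*13^1*17^1*19^1 = 31039008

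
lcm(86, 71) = 6106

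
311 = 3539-3228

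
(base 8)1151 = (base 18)1g5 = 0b1001101001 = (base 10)617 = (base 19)1d9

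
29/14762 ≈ 0.00196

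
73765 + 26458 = 100223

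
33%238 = 33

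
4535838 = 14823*306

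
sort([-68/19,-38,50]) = [-38,-68/19,50]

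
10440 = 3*3480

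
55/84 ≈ 0.655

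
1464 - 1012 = 452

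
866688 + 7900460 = 8767148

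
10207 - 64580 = -54373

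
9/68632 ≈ 0.000131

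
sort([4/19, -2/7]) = [-2/7, 4/19]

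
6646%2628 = 1390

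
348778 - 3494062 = -3145284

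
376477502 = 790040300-413562798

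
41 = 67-26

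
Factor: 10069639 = 19^1 * 529981^1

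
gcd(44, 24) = 4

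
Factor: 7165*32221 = 5^1*7^1*1433^1*4603^1 = 230863465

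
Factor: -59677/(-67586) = 2^(-1) * 47^(-1) * 83^1 = 83/94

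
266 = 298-32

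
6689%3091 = 507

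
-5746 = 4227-9973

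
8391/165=2797/55 ≈ 50.85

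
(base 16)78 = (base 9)143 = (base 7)231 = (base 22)5a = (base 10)120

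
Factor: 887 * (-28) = -1 * 2^2 * 7^1 * 887^1 = -24836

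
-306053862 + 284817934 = -21235928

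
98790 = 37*2670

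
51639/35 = 1475+2/5 = 1475.40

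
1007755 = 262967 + 744788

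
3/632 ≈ 0.00475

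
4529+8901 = 13430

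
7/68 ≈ 0.103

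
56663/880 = 64 + 343/880 ≈ 64.39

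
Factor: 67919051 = 607^1 * 111893^1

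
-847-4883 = -5730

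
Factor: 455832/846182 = 2^2 * 3^2 * 13^1 * 487^1 * 423091^(-1) = 227916/423091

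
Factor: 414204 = 2^2*3^1*7^1*4931^1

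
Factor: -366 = -1 * 2^1 * 3^1 * 61^1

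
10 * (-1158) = -11580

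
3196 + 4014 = 7210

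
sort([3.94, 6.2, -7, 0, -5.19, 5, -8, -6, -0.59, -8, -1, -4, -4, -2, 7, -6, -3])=[-8, -8, -7, -6, -6, -5.19, -4, -4, -3, -2, -1, -0.59, 0, 3.94, 5, 6.2, 7]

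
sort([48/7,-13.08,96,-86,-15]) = [-86,-15,-13.08,48/7,96]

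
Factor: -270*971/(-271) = 2^1*3^3*5^1*271^(-1)*971^1 = 262170/271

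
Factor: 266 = 2^1*7^1*19^1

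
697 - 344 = 353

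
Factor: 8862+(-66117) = -1*3^1*5^1*11^1*347^1 = -57255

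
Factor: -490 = -1*2^1*5^1*7^2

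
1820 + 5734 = 7554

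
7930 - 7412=518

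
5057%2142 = 773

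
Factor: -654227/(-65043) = 3^(-4)*7^1*11^(-1)*19^1*73^(-1)*4919^1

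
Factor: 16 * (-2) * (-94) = 2^6 * 47^1 = 3008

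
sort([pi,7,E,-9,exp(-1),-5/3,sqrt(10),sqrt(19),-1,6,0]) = [-9,-5/3,-1,0,exp(-1),E,pi,sqrt(10),sqrt(19),6,7]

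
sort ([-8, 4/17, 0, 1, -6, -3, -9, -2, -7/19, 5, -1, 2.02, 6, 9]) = [-9, -8, -6, -3, -2, -1, -7/19, 0, 4/17, 1, 2.02, 5, 6, 9]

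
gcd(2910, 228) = 6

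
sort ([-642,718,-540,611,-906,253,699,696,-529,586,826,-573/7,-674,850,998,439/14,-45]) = [-906,-674,-642,-540,-529,-573/7,-45,439/14,253,586,611,696,699,718,826,850,998]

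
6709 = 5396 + 1313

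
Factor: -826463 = -1*11^1*75133^1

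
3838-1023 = 2815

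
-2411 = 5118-7529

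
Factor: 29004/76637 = 2^2*3^1*11^(-1)*2417^1*6967^(-1)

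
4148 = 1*4148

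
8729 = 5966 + 2763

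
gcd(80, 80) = 80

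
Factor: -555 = -1*3^1*5^1*37^1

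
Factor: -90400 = -1 * 2^5 * 5^2 * 113^1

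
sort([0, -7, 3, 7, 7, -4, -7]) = [-7, -7, -4, 0, 3, 7, 7]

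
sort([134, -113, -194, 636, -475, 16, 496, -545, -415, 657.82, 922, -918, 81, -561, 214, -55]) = [-918, -561, -545, -475, -415, -194, -113, -55, 16, 81, 134, 214, 496, 636, 657.82, 922]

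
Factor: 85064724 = 2^2 * 3^2 * 2362909^1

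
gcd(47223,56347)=1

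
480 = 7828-7348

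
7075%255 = 190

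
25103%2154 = 1409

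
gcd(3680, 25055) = 5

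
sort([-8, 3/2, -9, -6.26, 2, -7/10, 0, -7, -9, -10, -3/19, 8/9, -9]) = [-10, -9, -9, -9, -8, -7, -6.26, -7/10, -3/19, 0, 8/9, 3/2, 2]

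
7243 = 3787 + 3456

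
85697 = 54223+31474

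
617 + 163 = 780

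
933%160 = 133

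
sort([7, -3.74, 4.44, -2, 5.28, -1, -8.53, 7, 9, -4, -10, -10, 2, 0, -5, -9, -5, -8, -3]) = [-10, -10, -9, -8.53, -8, -5, -5, -4, -3.74, -3, -2, -1, 0, 2, 4.44, 5.28, 7, 7, 9]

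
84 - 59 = 25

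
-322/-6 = 161/3 ≈ 53.67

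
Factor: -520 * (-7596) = 2^5 * 3^2 * 5^1 * 13^1 * 211^1 = 3949920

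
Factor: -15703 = -1*41^1*383^1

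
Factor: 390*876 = 2^3*3^2*5^1*13^1*73^1 = 341640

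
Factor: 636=2^2*3^1*53^1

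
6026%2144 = 1738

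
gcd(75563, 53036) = 1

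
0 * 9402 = 0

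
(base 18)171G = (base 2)1111111000110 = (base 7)32500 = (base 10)8134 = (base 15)2624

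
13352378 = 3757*3554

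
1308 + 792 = 2100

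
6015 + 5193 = 11208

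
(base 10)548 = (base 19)19g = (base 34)g4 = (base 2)1000100100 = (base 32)h4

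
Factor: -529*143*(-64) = 2^6*11^1*13^1*23^2 = 4841408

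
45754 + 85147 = 130901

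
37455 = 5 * 7491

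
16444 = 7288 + 9156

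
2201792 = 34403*64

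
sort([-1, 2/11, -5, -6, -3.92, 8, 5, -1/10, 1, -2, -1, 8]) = [-6, -5, -3.92, -2, -1, -1, -1/10, 2/11, 1, 5, 8, 8]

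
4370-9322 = -4952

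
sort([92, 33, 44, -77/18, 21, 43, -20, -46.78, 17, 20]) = [-46.78, -20, -77/18, 17, 20, 21, 33, 43, 44, 92]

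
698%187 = 137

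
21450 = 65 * 330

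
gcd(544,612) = 68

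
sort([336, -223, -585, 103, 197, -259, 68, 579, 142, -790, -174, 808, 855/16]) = [-790, -585, -259, -223, -174, 855/16, 68, 103, 142, 197, 336, 579, 808]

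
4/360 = 1/90 ≈ 0.0111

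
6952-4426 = 2526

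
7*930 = 6510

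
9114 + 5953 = 15067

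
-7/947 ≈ -0.00739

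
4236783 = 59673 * 71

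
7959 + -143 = 7816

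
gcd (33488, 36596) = 28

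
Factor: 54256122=2^1 * 3^3 * 1004743^1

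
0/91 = 0 = 0.00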